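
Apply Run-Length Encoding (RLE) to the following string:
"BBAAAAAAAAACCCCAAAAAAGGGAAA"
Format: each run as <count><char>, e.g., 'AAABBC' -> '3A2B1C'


Scanning runs left to right:
  i=0: run of 'B' x 2 -> '2B'
  i=2: run of 'A' x 9 -> '9A'
  i=11: run of 'C' x 4 -> '4C'
  i=15: run of 'A' x 6 -> '6A'
  i=21: run of 'G' x 3 -> '3G'
  i=24: run of 'A' x 3 -> '3A'

RLE = 2B9A4C6A3G3A


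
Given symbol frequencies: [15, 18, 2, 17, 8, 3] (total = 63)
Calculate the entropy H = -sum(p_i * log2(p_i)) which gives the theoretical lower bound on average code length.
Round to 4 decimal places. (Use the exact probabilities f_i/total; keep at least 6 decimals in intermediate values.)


Per-symbol terms -p_i * log2(p_i) with p_i = f_i/63:
  p = 15/63 = 0.238095: log2(p) = -2.070389, -p*log2(p) = 0.492950
  p = 18/63 = 0.285714: log2(p) = -1.807355, -p*log2(p) = 0.516387
  p = 2/63 = 0.031746: log2(p) = -4.977280, -p*log2(p) = 0.158009
  p = 17/63 = 0.269841: log2(p) = -1.889817, -p*log2(p) = 0.509951
  p = 8/63 = 0.126984: log2(p) = -2.977280, -p*log2(p) = 0.378067
  p = 3/63 = 0.047619: log2(p) = -4.392317, -p*log2(p) = 0.209158
H = 0.492950 + 0.516387 + 0.158009 + 0.509951 + 0.378067 + 0.209158 = 2.264522

H = 2.2645 bits/symbol


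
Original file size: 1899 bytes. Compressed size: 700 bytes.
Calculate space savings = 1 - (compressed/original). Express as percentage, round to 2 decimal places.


ratio = compressed/original = 700/1899 = 0.368615
savings = 1 - ratio = 1 - 0.368615 = 0.631385
as a percentage: 0.631385 * 100 = 63.14%

Space savings = 1 - 700/1899 = 63.14%


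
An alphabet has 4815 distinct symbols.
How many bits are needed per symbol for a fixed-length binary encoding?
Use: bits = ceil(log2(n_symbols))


log2(4815) = 12.2333
Bracket: 2^12 = 4096 < 4815 <= 2^13 = 8192
So ceil(log2(4815)) = 13

bits = ceil(log2(4815)) = ceil(12.2333) = 13 bits


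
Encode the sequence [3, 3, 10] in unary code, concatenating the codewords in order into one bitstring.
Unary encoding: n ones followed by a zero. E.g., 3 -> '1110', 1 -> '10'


Encode each number as n ones followed by a terminating 0:
  3 -> 1110 (4 bits)
  3 -> 1110 (4 bits)
  10 -> 11111111110 (11 bits)
Total length = 4 + 4 + 11 = 19 bits.

Unary([3, 3, 10]) = 1110111011111111110 (19 bits)


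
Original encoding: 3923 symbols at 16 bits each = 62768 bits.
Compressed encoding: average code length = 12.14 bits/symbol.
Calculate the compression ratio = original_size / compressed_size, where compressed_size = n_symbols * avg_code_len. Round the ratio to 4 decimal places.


original_size = n_symbols * orig_bits = 3923 * 16 = 62768 bits
compressed_size = n_symbols * avg_code_len = 3923 * 12.14 = 47625.22 bits
ratio = original_size / compressed_size = 62768 / 47625.22 = 1.318

Compression ratio = 1.318


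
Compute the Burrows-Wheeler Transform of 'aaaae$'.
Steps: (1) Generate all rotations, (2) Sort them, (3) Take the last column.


Rotations (sorted):
  0: $aaaae -> last char: e
  1: aaaae$ -> last char: $
  2: aaae$a -> last char: a
  3: aae$aa -> last char: a
  4: ae$aaa -> last char: a
  5: e$aaaa -> last char: a


BWT = e$aaaa


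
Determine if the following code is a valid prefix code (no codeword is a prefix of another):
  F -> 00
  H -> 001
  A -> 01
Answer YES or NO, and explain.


Checking each pair (does one codeword prefix another?):
  F='00' vs H='001': prefix -- VIOLATION

NO -- this is NOT a valid prefix code. F (00) is a prefix of H (001).


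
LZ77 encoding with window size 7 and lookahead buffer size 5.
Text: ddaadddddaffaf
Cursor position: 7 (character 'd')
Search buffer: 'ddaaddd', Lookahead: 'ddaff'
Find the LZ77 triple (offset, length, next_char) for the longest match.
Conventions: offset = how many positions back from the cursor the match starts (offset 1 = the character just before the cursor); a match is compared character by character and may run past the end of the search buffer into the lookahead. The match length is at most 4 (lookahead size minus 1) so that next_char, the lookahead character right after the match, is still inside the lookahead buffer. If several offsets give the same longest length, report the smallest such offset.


Try each offset into the search buffer:
  offset=1 (pos 6, char 'd'): match length 2
  offset=2 (pos 5, char 'd'): match length 2
  offset=3 (pos 4, char 'd'): match length 2
  offset=4 (pos 3, char 'a'): match length 0
  offset=5 (pos 2, char 'a'): match length 0
  offset=6 (pos 1, char 'd'): match length 1
  offset=7 (pos 0, char 'd'): match length 3
Longest match has length 3 at offset 7.
next_char = character at position 7 + 3 = 10 -> 'f'

Best match: offset=7, length=3 (matching 'dda' starting at position 0)
LZ77 triple: (7, 3, 'f')


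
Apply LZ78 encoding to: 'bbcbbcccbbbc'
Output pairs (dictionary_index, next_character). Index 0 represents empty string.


LZ78 encoding steps:
Dictionary: {0: ''}
Step 1: w='' (idx 0), next='b' -> output (0, 'b'), add 'b' as idx 1
Step 2: w='b' (idx 1), next='c' -> output (1, 'c'), add 'bc' as idx 2
Step 3: w='b' (idx 1), next='b' -> output (1, 'b'), add 'bb' as idx 3
Step 4: w='' (idx 0), next='c' -> output (0, 'c'), add 'c' as idx 4
Step 5: w='c' (idx 4), next='c' -> output (4, 'c'), add 'cc' as idx 5
Step 6: w='bb' (idx 3), next='b' -> output (3, 'b'), add 'bbb' as idx 6
Step 7: w='c' (idx 4), end of input -> output (4, '')


Encoded: [(0, 'b'), (1, 'c'), (1, 'b'), (0, 'c'), (4, 'c'), (3, 'b'), (4, '')]


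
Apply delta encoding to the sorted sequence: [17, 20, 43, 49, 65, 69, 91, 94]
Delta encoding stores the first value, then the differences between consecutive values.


First value: 17
Deltas:
  20 - 17 = 3
  43 - 20 = 23
  49 - 43 = 6
  65 - 49 = 16
  69 - 65 = 4
  91 - 69 = 22
  94 - 91 = 3


Delta encoded: [17, 3, 23, 6, 16, 4, 22, 3]


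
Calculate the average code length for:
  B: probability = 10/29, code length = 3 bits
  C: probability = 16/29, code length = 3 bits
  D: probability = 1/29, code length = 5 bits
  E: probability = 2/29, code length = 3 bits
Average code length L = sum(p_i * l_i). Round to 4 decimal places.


Weighted contributions p_i * l_i:
  B: (10/29) * 3 = 30/29
  C: (16/29) * 3 = 48/29
  D: (1/29) * 5 = 5/29
  E: (2/29) * 3 = 6/29
Sum = (30 + 48 + 5 + 6)/29 = 89/29

L = 89/29 = 3.0690 bits/symbol


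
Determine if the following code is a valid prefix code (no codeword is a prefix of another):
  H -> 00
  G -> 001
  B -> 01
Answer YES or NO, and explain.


Checking each pair (does one codeword prefix another?):
  H='00' vs G='001': prefix -- VIOLATION

NO -- this is NOT a valid prefix code. H (00) is a prefix of G (001).


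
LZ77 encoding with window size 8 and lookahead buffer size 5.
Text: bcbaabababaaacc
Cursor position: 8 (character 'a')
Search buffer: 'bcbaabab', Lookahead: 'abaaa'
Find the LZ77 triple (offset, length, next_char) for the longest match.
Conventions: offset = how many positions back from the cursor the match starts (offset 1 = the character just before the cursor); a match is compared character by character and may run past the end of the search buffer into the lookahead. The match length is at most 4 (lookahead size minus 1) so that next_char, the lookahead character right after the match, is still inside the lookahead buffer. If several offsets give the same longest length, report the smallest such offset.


Try each offset into the search buffer:
  offset=1 (pos 7, char 'b'): match length 0
  offset=2 (pos 6, char 'a'): match length 3
  offset=3 (pos 5, char 'b'): match length 0
  offset=4 (pos 4, char 'a'): match length 3
  offset=5 (pos 3, char 'a'): match length 1
  offset=6 (pos 2, char 'b'): match length 0
  offset=7 (pos 1, char 'c'): match length 0
  offset=8 (pos 0, char 'b'): match length 0
Longest match has length 3, found at offsets 2, 4; take the smallest, offset 2.
next_char = character at position 8 + 3 = 11 -> 'a'

Best match: offset=2, length=3 (matching 'aba' starting at position 6)
LZ77 triple: (2, 3, 'a')


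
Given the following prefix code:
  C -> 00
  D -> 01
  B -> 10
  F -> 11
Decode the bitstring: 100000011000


Decoding step by step:
Bits 10 -> B
Bits 00 -> C
Bits 00 -> C
Bits 01 -> D
Bits 10 -> B
Bits 00 -> C


Decoded message: BCCDBC


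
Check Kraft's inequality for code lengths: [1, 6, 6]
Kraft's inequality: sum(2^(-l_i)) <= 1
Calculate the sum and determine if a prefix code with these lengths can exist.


Sum = 2^(-1) + 2^(-6) + 2^(-6)
    = 0.5 + 0.015625 + 0.015625
    = 34/64 = 0.53125
Since 0.53125 <= 1, Kraft's inequality IS satisfied.
A prefix code with these lengths CAN exist.

Kraft sum = 0.53125. Satisfied.


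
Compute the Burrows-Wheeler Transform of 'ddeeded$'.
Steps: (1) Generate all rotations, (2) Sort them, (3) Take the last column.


Rotations (sorted):
  0: $ddeeded -> last char: d
  1: d$ddeede -> last char: e
  2: ddeeded$ -> last char: $
  3: ded$ddee -> last char: e
  4: deeded$d -> last char: d
  5: ed$ddeed -> last char: d
  6: eded$dde -> last char: e
  7: eeded$dd -> last char: d


BWT = de$edded


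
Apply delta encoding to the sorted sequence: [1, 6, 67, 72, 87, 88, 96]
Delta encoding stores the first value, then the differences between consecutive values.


First value: 1
Deltas:
  6 - 1 = 5
  67 - 6 = 61
  72 - 67 = 5
  87 - 72 = 15
  88 - 87 = 1
  96 - 88 = 8


Delta encoded: [1, 5, 61, 5, 15, 1, 8]


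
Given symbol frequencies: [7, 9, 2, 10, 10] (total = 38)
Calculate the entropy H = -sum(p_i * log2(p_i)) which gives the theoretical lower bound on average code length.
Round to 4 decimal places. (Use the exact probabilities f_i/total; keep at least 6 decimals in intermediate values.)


Per-symbol terms -p_i * log2(p_i) with p_i = f_i/38:
  p = 7/38 = 0.184211: log2(p) = -2.440573, -p*log2(p) = 0.449579
  p = 9/38 = 0.236842: log2(p) = -2.078003, -p*log2(p) = 0.492158
  p = 2/38 = 0.052632: log2(p) = -4.247928, -p*log2(p) = 0.223575
  p = 10/38 = 0.263158: log2(p) = -1.925999, -p*log2(p) = 0.506842
  p = 10/38 = 0.263158: log2(p) = -1.925999, -p*log2(p) = 0.506842
H = 0.449579 + 0.492158 + 0.223575 + 0.506842 + 0.506842 = 2.178996

H = 2.179 bits/symbol


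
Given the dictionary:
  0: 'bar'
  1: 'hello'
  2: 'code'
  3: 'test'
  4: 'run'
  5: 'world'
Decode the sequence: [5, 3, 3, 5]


Look up each index in the dictionary:
  5 -> 'world'
  3 -> 'test'
  3 -> 'test'
  5 -> 'world'

Decoded: "world test test world"


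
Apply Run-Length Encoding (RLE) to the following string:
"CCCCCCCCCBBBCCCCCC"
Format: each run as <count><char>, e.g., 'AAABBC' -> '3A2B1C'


Scanning runs left to right:
  i=0: run of 'C' x 9 -> '9C'
  i=9: run of 'B' x 3 -> '3B'
  i=12: run of 'C' x 6 -> '6C'

RLE = 9C3B6C


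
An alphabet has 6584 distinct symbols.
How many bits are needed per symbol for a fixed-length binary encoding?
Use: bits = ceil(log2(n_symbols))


log2(6584) = 12.6847
Bracket: 2^12 = 4096 < 6584 <= 2^13 = 8192
So ceil(log2(6584)) = 13

bits = ceil(log2(6584)) = ceil(12.6847) = 13 bits


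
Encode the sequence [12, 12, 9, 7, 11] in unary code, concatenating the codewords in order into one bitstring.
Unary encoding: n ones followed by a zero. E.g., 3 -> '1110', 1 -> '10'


Encode each number as n ones followed by a terminating 0:
  12 -> 1111111111110 (13 bits)
  12 -> 1111111111110 (13 bits)
  9 -> 1111111110 (10 bits)
  7 -> 11111110 (8 bits)
  11 -> 111111111110 (12 bits)
Total length = 13 + 13 + 10 + 8 + 12 = 56 bits.

Unary([12, 12, 9, 7, 11]) = 11111111111101111111111110111111111011111110111111111110 (56 bits)


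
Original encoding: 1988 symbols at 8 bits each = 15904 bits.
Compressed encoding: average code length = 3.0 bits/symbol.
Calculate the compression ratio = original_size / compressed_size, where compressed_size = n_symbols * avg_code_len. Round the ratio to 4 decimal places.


original_size = n_symbols * orig_bits = 1988 * 8 = 15904 bits
compressed_size = n_symbols * avg_code_len = 1988 * 3.0 = 5964.0 bits
ratio = original_size / compressed_size = 15904 / 5964.0 = 2.6667

Compression ratio = 2.6667


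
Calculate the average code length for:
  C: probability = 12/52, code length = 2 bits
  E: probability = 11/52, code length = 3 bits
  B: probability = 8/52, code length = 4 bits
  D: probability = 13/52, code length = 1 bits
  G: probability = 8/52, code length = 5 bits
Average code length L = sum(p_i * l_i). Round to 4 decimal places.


Weighted contributions p_i * l_i:
  C: (12/52) * 2 = 24/52
  E: (11/52) * 3 = 33/52
  B: (8/52) * 4 = 32/52
  D: (13/52) * 1 = 13/52
  G: (8/52) * 5 = 40/52
Sum = (24 + 33 + 32 + 13 + 40)/52 = 142/52

L = 142/52 = 2.7308 bits/symbol


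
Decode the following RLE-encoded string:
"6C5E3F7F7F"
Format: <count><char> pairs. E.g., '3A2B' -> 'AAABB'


Expanding each <count><char> pair:
  6C -> 'CCCCCC'
  5E -> 'EEEEE'
  3F -> 'FFF'
  7F -> 'FFFFFFF'
  7F -> 'FFFFFFF'

Decoded = CCCCCCEEEEEFFFFFFFFFFFFFFFFF


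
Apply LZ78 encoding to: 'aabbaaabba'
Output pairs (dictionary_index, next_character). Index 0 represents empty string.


LZ78 encoding steps:
Dictionary: {0: ''}
Step 1: w='' (idx 0), next='a' -> output (0, 'a'), add 'a' as idx 1
Step 2: w='a' (idx 1), next='b' -> output (1, 'b'), add 'ab' as idx 2
Step 3: w='' (idx 0), next='b' -> output (0, 'b'), add 'b' as idx 3
Step 4: w='a' (idx 1), next='a' -> output (1, 'a'), add 'aa' as idx 4
Step 5: w='ab' (idx 2), next='b' -> output (2, 'b'), add 'abb' as idx 5
Step 6: w='a' (idx 1), end of input -> output (1, '')


Encoded: [(0, 'a'), (1, 'b'), (0, 'b'), (1, 'a'), (2, 'b'), (1, '')]


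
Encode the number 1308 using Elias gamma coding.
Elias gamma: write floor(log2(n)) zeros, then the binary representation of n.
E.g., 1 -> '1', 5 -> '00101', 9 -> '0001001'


num_bits = floor(log2(1308)) + 1 = 11
leading_zeros = num_bits - 1 = 10
binary(1308) = 10100011100

Elias gamma(1308) = '0000000000' + '10100011100' = 000000000010100011100 (21 bits)


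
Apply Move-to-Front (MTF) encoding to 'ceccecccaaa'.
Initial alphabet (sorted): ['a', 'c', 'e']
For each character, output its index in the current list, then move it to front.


MTF encoding:
'c': index 1 in ['a', 'c', 'e'] -> ['c', 'a', 'e']
'e': index 2 in ['c', 'a', 'e'] -> ['e', 'c', 'a']
'c': index 1 in ['e', 'c', 'a'] -> ['c', 'e', 'a']
'c': index 0 in ['c', 'e', 'a'] -> ['c', 'e', 'a']
'e': index 1 in ['c', 'e', 'a'] -> ['e', 'c', 'a']
'c': index 1 in ['e', 'c', 'a'] -> ['c', 'e', 'a']
'c': index 0 in ['c', 'e', 'a'] -> ['c', 'e', 'a']
'c': index 0 in ['c', 'e', 'a'] -> ['c', 'e', 'a']
'a': index 2 in ['c', 'e', 'a'] -> ['a', 'c', 'e']
'a': index 0 in ['a', 'c', 'e'] -> ['a', 'c', 'e']
'a': index 0 in ['a', 'c', 'e'] -> ['a', 'c', 'e']


Output: [1, 2, 1, 0, 1, 1, 0, 0, 2, 0, 0]


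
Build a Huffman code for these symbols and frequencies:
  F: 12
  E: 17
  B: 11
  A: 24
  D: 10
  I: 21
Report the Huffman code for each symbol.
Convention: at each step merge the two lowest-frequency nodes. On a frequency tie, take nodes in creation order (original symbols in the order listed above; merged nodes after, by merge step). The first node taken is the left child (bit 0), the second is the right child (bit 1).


Huffman tree construction:
Step 1: Merge D(10) + B(11) = 21
Step 2: Merge F(12) + E(17) = 29
Step 3: Merge I(21) + (D+B)(21) = 42
Step 4: Merge A(24) + (F+E)(29) = 53
Step 5: Merge (I+(D+B))(42) + (A+(F+E))(53) = 95
Read each symbol's code off the tree from the root (left child = 0, right child = 1).

Codes:
  F: 110 (length 3)
  E: 111 (length 3)
  B: 011 (length 3)
  A: 10 (length 2)
  D: 010 (length 3)
  I: 00 (length 2)
Average code length: 240/95 = 2.5263 bits/symbol


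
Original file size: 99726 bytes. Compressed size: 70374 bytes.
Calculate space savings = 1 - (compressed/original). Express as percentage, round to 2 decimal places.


ratio = compressed/original = 70374/99726 = 0.705674
savings = 1 - ratio = 1 - 0.705674 = 0.294326
as a percentage: 0.294326 * 100 = 29.43%

Space savings = 1 - 70374/99726 = 29.43%


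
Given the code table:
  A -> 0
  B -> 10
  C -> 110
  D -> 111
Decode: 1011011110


Decoding:
10 -> B
110 -> C
111 -> D
10 -> B


Result: BCDB


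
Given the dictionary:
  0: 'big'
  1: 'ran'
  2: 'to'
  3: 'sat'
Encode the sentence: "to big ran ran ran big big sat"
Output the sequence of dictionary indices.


Look up each word in the dictionary:
  'to' -> 2
  'big' -> 0
  'ran' -> 1
  'ran' -> 1
  'ran' -> 1
  'big' -> 0
  'big' -> 0
  'sat' -> 3

Encoded: [2, 0, 1, 1, 1, 0, 0, 3]


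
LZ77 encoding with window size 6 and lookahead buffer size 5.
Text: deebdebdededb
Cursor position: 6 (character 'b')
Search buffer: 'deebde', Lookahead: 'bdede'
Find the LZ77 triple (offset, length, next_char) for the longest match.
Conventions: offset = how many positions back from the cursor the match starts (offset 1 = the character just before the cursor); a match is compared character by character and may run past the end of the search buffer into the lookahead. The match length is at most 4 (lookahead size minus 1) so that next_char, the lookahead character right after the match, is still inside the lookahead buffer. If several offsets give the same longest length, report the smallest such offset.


Try each offset into the search buffer:
  offset=1 (pos 5, char 'e'): match length 0
  offset=2 (pos 4, char 'd'): match length 0
  offset=3 (pos 3, char 'b'): match length 3
  offset=4 (pos 2, char 'e'): match length 0
  offset=5 (pos 1, char 'e'): match length 0
  offset=6 (pos 0, char 'd'): match length 0
Longest match has length 3 at offset 3.
next_char = character at position 6 + 3 = 9 -> 'd'

Best match: offset=3, length=3 (matching 'bde' starting at position 3)
LZ77 triple: (3, 3, 'd')


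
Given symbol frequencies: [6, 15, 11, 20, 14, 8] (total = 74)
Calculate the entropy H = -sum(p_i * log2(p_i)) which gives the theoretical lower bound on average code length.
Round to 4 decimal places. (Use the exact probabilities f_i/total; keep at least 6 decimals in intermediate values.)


Per-symbol terms -p_i * log2(p_i) with p_i = f_i/74:
  p = 6/74 = 0.081081: log2(p) = -3.624491, -p*log2(p) = 0.293878
  p = 15/74 = 0.202703: log2(p) = -2.302563, -p*log2(p) = 0.466736
  p = 11/74 = 0.148649: log2(p) = -2.750022, -p*log2(p) = 0.408787
  p = 20/74 = 0.270270: log2(p) = -1.887525, -p*log2(p) = 0.510142
  p = 14/74 = 0.189189: log2(p) = -2.402098, -p*log2(p) = 0.454451
  p = 8/74 = 0.108108: log2(p) = -3.209453, -p*log2(p) = 0.346968
H = 0.293878 + 0.466736 + 0.408787 + 0.510142 + 0.454451 + 0.346968 = 2.480962

H = 2.481 bits/symbol


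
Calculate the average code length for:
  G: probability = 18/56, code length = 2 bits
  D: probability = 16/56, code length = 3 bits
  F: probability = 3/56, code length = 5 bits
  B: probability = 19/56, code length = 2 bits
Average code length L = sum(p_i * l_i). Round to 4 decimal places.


Weighted contributions p_i * l_i:
  G: (18/56) * 2 = 36/56
  D: (16/56) * 3 = 48/56
  F: (3/56) * 5 = 15/56
  B: (19/56) * 2 = 38/56
Sum = (36 + 48 + 15 + 38)/56 = 137/56

L = 137/56 = 2.4464 bits/symbol


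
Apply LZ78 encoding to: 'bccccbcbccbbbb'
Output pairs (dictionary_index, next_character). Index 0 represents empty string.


LZ78 encoding steps:
Dictionary: {0: ''}
Step 1: w='' (idx 0), next='b' -> output (0, 'b'), add 'b' as idx 1
Step 2: w='' (idx 0), next='c' -> output (0, 'c'), add 'c' as idx 2
Step 3: w='c' (idx 2), next='c' -> output (2, 'c'), add 'cc' as idx 3
Step 4: w='c' (idx 2), next='b' -> output (2, 'b'), add 'cb' as idx 4
Step 5: w='cb' (idx 4), next='c' -> output (4, 'c'), add 'cbc' as idx 5
Step 6: w='cb' (idx 4), next='b' -> output (4, 'b'), add 'cbb' as idx 6
Step 7: w='b' (idx 1), next='b' -> output (1, 'b'), add 'bb' as idx 7


Encoded: [(0, 'b'), (0, 'c'), (2, 'c'), (2, 'b'), (4, 'c'), (4, 'b'), (1, 'b')]


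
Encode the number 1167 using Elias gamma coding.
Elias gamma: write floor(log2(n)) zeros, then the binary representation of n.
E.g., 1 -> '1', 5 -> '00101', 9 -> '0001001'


num_bits = floor(log2(1167)) + 1 = 11
leading_zeros = num_bits - 1 = 10
binary(1167) = 10010001111

Elias gamma(1167) = '0000000000' + '10010001111' = 000000000010010001111 (21 bits)


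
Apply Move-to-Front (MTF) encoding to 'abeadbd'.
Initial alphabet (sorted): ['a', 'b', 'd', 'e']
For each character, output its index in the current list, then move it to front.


MTF encoding:
'a': index 0 in ['a', 'b', 'd', 'e'] -> ['a', 'b', 'd', 'e']
'b': index 1 in ['a', 'b', 'd', 'e'] -> ['b', 'a', 'd', 'e']
'e': index 3 in ['b', 'a', 'd', 'e'] -> ['e', 'b', 'a', 'd']
'a': index 2 in ['e', 'b', 'a', 'd'] -> ['a', 'e', 'b', 'd']
'd': index 3 in ['a', 'e', 'b', 'd'] -> ['d', 'a', 'e', 'b']
'b': index 3 in ['d', 'a', 'e', 'b'] -> ['b', 'd', 'a', 'e']
'd': index 1 in ['b', 'd', 'a', 'e'] -> ['d', 'b', 'a', 'e']


Output: [0, 1, 3, 2, 3, 3, 1]


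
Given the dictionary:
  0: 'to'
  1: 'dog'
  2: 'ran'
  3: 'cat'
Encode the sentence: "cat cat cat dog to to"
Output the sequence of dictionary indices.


Look up each word in the dictionary:
  'cat' -> 3
  'cat' -> 3
  'cat' -> 3
  'dog' -> 1
  'to' -> 0
  'to' -> 0

Encoded: [3, 3, 3, 1, 0, 0]


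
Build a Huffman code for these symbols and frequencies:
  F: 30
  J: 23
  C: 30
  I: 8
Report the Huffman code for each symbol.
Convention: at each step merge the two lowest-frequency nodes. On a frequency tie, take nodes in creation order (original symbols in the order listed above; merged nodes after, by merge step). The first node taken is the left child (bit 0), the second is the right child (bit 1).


Huffman tree construction:
Step 1: Merge I(8) + J(23) = 31
Step 2: Merge F(30) + C(30) = 60
Step 3: Merge (I+J)(31) + (F+C)(60) = 91
Read each symbol's code off the tree from the root (left child = 0, right child = 1).

Codes:
  F: 10 (length 2)
  J: 01 (length 2)
  C: 11 (length 2)
  I: 00 (length 2)
Average code length: 182/91 = 2.0000 bits/symbol


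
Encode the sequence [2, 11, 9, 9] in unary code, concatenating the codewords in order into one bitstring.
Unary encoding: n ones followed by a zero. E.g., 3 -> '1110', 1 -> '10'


Encode each number as n ones followed by a terminating 0:
  2 -> 110 (3 bits)
  11 -> 111111111110 (12 bits)
  9 -> 1111111110 (10 bits)
  9 -> 1111111110 (10 bits)
Total length = 3 + 12 + 10 + 10 = 35 bits.

Unary([2, 11, 9, 9]) = 11011111111111011111111101111111110 (35 bits)


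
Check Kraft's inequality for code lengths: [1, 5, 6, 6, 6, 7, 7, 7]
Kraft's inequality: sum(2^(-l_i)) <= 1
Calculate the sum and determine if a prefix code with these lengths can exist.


Sum = 2^(-1) + 2^(-5) + 2^(-6) + 2^(-6) + 2^(-6) + 2^(-7) + 2^(-7) + 2^(-7)
    = 0.5 + 0.03125 + 0.015625 + 0.015625 + 0.015625 + 0.0078125 + 0.0078125 + 0.0078125
    = 77/128 = 0.6015625
Since 0.6015625 <= 1, Kraft's inequality IS satisfied.
A prefix code with these lengths CAN exist.

Kraft sum = 0.6015625. Satisfied.


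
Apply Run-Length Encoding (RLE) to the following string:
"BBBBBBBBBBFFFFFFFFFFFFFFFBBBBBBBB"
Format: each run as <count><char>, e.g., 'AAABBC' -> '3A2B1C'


Scanning runs left to right:
  i=0: run of 'B' x 10 -> '10B'
  i=10: run of 'F' x 15 -> '15F'
  i=25: run of 'B' x 8 -> '8B'

RLE = 10B15F8B


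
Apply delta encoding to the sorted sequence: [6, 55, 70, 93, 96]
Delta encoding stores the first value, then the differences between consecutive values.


First value: 6
Deltas:
  55 - 6 = 49
  70 - 55 = 15
  93 - 70 = 23
  96 - 93 = 3


Delta encoded: [6, 49, 15, 23, 3]


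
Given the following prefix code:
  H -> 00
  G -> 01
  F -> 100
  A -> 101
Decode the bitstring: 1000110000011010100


Decoding step by step:
Bits 100 -> F
Bits 01 -> G
Bits 100 -> F
Bits 00 -> H
Bits 01 -> G
Bits 101 -> A
Bits 01 -> G
Bits 00 -> H


Decoded message: FGFHGAGH


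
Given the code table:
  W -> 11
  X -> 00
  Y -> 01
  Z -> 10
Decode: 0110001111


Decoding:
01 -> Y
10 -> Z
00 -> X
11 -> W
11 -> W


Result: YZXWW


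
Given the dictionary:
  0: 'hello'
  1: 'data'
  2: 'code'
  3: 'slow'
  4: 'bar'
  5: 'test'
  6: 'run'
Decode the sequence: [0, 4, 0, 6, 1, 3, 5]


Look up each index in the dictionary:
  0 -> 'hello'
  4 -> 'bar'
  0 -> 'hello'
  6 -> 'run'
  1 -> 'data'
  3 -> 'slow'
  5 -> 'test'

Decoded: "hello bar hello run data slow test"


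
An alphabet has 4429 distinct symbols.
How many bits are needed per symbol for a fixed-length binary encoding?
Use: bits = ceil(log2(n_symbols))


log2(4429) = 12.1128
Bracket: 2^12 = 4096 < 4429 <= 2^13 = 8192
So ceil(log2(4429)) = 13

bits = ceil(log2(4429)) = ceil(12.1128) = 13 bits


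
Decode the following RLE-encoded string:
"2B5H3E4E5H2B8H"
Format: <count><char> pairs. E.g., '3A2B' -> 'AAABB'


Expanding each <count><char> pair:
  2B -> 'BB'
  5H -> 'HHHHH'
  3E -> 'EEE'
  4E -> 'EEEE'
  5H -> 'HHHHH'
  2B -> 'BB'
  8H -> 'HHHHHHHH'

Decoded = BBHHHHHEEEEEEEHHHHHBBHHHHHHHH


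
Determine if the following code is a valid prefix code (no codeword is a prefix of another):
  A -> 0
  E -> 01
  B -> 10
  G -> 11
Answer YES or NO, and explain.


Checking each pair (does one codeword prefix another?):
  A='0' vs E='01': prefix -- VIOLATION

NO -- this is NOT a valid prefix code. A (0) is a prefix of E (01).


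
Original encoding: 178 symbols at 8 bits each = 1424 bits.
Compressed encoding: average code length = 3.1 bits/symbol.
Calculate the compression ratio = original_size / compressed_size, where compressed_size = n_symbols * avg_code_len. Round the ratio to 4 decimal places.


original_size = n_symbols * orig_bits = 178 * 8 = 1424 bits
compressed_size = n_symbols * avg_code_len = 178 * 3.1 = 551.8 bits
ratio = original_size / compressed_size = 1424 / 551.8 = 2.5806

Compression ratio = 2.5806


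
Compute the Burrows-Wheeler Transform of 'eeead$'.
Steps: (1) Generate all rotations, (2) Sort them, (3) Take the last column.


Rotations (sorted):
  0: $eeead -> last char: d
  1: ad$eee -> last char: e
  2: d$eeea -> last char: a
  3: ead$ee -> last char: e
  4: eead$e -> last char: e
  5: eeead$ -> last char: $


BWT = deaee$


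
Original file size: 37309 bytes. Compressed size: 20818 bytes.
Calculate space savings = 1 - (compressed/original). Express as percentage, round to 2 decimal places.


ratio = compressed/original = 20818/37309 = 0.557989
savings = 1 - ratio = 1 - 0.557989 = 0.442011
as a percentage: 0.442011 * 100 = 44.2%

Space savings = 1 - 20818/37309 = 44.2%


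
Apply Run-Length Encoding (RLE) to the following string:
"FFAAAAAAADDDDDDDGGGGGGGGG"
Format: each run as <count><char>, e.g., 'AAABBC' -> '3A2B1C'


Scanning runs left to right:
  i=0: run of 'F' x 2 -> '2F'
  i=2: run of 'A' x 7 -> '7A'
  i=9: run of 'D' x 7 -> '7D'
  i=16: run of 'G' x 9 -> '9G'

RLE = 2F7A7D9G


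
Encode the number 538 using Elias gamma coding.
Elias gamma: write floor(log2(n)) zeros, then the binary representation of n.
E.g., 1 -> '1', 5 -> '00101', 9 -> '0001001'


num_bits = floor(log2(538)) + 1 = 10
leading_zeros = num_bits - 1 = 9
binary(538) = 1000011010

Elias gamma(538) = '000000000' + '1000011010' = 0000000001000011010 (19 bits)


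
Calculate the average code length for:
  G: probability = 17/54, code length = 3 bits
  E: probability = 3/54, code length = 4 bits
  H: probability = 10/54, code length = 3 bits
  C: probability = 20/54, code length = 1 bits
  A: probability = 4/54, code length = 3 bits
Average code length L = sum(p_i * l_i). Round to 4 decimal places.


Weighted contributions p_i * l_i:
  G: (17/54) * 3 = 51/54
  E: (3/54) * 4 = 12/54
  H: (10/54) * 3 = 30/54
  C: (20/54) * 1 = 20/54
  A: (4/54) * 3 = 12/54
Sum = (51 + 12 + 30 + 20 + 12)/54 = 125/54

L = 125/54 = 2.3148 bits/symbol


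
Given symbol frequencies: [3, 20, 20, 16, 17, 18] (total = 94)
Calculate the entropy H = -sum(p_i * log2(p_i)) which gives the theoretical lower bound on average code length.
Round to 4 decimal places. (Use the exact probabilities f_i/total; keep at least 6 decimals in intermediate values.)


Per-symbol terms -p_i * log2(p_i) with p_i = f_i/94:
  p = 3/94 = 0.031915: log2(p) = -4.969626, -p*log2(p) = 0.158605
  p = 20/94 = 0.212766: log2(p) = -2.232661, -p*log2(p) = 0.475034
  p = 20/94 = 0.212766: log2(p) = -2.232661, -p*log2(p) = 0.475034
  p = 16/94 = 0.170213: log2(p) = -2.554589, -p*log2(p) = 0.434824
  p = 17/94 = 0.180851: log2(p) = -2.467126, -p*log2(p) = 0.446182
  p = 18/94 = 0.191489: log2(p) = -2.384664, -p*log2(p) = 0.456638
H = 0.158605 + 0.475034 + 0.475034 + 0.434824 + 0.446182 + 0.456638 = 2.446317

H = 2.4463 bits/symbol


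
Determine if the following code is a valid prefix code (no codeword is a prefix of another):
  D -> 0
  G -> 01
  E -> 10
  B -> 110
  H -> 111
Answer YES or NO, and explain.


Checking each pair (does one codeword prefix another?):
  D='0' vs G='01': prefix -- VIOLATION

NO -- this is NOT a valid prefix code. D (0) is a prefix of G (01).


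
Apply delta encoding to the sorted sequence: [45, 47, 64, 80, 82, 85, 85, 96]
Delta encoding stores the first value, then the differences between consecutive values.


First value: 45
Deltas:
  47 - 45 = 2
  64 - 47 = 17
  80 - 64 = 16
  82 - 80 = 2
  85 - 82 = 3
  85 - 85 = 0
  96 - 85 = 11


Delta encoded: [45, 2, 17, 16, 2, 3, 0, 11]


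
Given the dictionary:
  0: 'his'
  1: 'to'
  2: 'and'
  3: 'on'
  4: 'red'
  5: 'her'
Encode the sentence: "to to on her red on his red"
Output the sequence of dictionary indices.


Look up each word in the dictionary:
  'to' -> 1
  'to' -> 1
  'on' -> 3
  'her' -> 5
  'red' -> 4
  'on' -> 3
  'his' -> 0
  'red' -> 4

Encoded: [1, 1, 3, 5, 4, 3, 0, 4]


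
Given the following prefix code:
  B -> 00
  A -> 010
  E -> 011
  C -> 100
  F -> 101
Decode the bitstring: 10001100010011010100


Decoding step by step:
Bits 100 -> C
Bits 011 -> E
Bits 00 -> B
Bits 010 -> A
Bits 011 -> E
Bits 010 -> A
Bits 100 -> C


Decoded message: CEBAEAC


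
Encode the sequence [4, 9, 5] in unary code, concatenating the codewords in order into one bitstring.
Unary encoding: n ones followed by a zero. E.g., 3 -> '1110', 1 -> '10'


Encode each number as n ones followed by a terminating 0:
  4 -> 11110 (5 bits)
  9 -> 1111111110 (10 bits)
  5 -> 111110 (6 bits)
Total length = 5 + 10 + 6 = 21 bits.

Unary([4, 9, 5]) = 111101111111110111110 (21 bits)


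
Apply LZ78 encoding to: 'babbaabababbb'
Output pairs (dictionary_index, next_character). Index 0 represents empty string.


LZ78 encoding steps:
Dictionary: {0: ''}
Step 1: w='' (idx 0), next='b' -> output (0, 'b'), add 'b' as idx 1
Step 2: w='' (idx 0), next='a' -> output (0, 'a'), add 'a' as idx 2
Step 3: w='b' (idx 1), next='b' -> output (1, 'b'), add 'bb' as idx 3
Step 4: w='a' (idx 2), next='a' -> output (2, 'a'), add 'aa' as idx 4
Step 5: w='b' (idx 1), next='a' -> output (1, 'a'), add 'ba' as idx 5
Step 6: w='ba' (idx 5), next='b' -> output (5, 'b'), add 'bab' as idx 6
Step 7: w='bb' (idx 3), end of input -> output (3, '')


Encoded: [(0, 'b'), (0, 'a'), (1, 'b'), (2, 'a'), (1, 'a'), (5, 'b'), (3, '')]


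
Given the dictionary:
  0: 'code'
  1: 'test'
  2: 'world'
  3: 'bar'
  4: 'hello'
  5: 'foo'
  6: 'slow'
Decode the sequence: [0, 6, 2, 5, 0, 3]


Look up each index in the dictionary:
  0 -> 'code'
  6 -> 'slow'
  2 -> 'world'
  5 -> 'foo'
  0 -> 'code'
  3 -> 'bar'

Decoded: "code slow world foo code bar"


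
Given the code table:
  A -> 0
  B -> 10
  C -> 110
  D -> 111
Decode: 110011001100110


Decoding:
110 -> C
0 -> A
110 -> C
0 -> A
110 -> C
0 -> A
110 -> C


Result: CACACAC


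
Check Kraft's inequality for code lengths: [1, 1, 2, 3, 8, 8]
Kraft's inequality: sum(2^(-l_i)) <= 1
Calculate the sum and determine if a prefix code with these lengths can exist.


Sum = 2^(-1) + 2^(-1) + 2^(-2) + 2^(-3) + 2^(-8) + 2^(-8)
    = 0.5 + 0.5 + 0.25 + 0.125 + 0.00390625 + 0.00390625
    = 354/256 = 1.3828125
Since 1.3828125 > 1, Kraft's inequality is NOT satisfied.
A prefix code with these lengths CANNOT exist.

Kraft sum = 1.3828125. Not satisfied.


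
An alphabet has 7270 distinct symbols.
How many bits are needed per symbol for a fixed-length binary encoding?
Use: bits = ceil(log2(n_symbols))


log2(7270) = 12.8277
Bracket: 2^12 = 4096 < 7270 <= 2^13 = 8192
So ceil(log2(7270)) = 13

bits = ceil(log2(7270)) = ceil(12.8277) = 13 bits


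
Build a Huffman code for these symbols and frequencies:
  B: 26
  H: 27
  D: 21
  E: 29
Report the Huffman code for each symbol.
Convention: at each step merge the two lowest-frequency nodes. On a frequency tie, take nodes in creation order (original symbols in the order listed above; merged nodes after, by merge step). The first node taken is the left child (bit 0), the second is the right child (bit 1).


Huffman tree construction:
Step 1: Merge D(21) + B(26) = 47
Step 2: Merge H(27) + E(29) = 56
Step 3: Merge (D+B)(47) + (H+E)(56) = 103
Read each symbol's code off the tree from the root (left child = 0, right child = 1).

Codes:
  B: 01 (length 2)
  H: 10 (length 2)
  D: 00 (length 2)
  E: 11 (length 2)
Average code length: 206/103 = 2.0000 bits/symbol


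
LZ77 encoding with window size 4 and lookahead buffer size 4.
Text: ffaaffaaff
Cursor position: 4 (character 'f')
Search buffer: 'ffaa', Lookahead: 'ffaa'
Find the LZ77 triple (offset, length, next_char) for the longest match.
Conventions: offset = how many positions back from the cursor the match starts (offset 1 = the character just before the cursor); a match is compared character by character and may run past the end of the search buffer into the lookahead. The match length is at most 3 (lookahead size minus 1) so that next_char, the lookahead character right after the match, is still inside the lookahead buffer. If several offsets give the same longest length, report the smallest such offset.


Try each offset into the search buffer:
  offset=1 (pos 3, char 'a'): match length 0
  offset=2 (pos 2, char 'a'): match length 0
  offset=3 (pos 1, char 'f'): match length 1
  offset=4 (pos 0, char 'f'): match length 3
Longest match has length 3 at offset 4.
next_char = character at position 4 + 3 = 7 -> 'a'

Best match: offset=4, length=3 (matching 'ffa' starting at position 0)
LZ77 triple: (4, 3, 'a')


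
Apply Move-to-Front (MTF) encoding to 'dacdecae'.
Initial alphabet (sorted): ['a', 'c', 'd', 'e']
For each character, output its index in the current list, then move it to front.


MTF encoding:
'd': index 2 in ['a', 'c', 'd', 'e'] -> ['d', 'a', 'c', 'e']
'a': index 1 in ['d', 'a', 'c', 'e'] -> ['a', 'd', 'c', 'e']
'c': index 2 in ['a', 'd', 'c', 'e'] -> ['c', 'a', 'd', 'e']
'd': index 2 in ['c', 'a', 'd', 'e'] -> ['d', 'c', 'a', 'e']
'e': index 3 in ['d', 'c', 'a', 'e'] -> ['e', 'd', 'c', 'a']
'c': index 2 in ['e', 'd', 'c', 'a'] -> ['c', 'e', 'd', 'a']
'a': index 3 in ['c', 'e', 'd', 'a'] -> ['a', 'c', 'e', 'd']
'e': index 2 in ['a', 'c', 'e', 'd'] -> ['e', 'a', 'c', 'd']


Output: [2, 1, 2, 2, 3, 2, 3, 2]


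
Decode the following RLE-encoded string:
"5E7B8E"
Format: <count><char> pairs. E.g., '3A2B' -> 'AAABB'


Expanding each <count><char> pair:
  5E -> 'EEEEE'
  7B -> 'BBBBBBB'
  8E -> 'EEEEEEEE'

Decoded = EEEEEBBBBBBBEEEEEEEE


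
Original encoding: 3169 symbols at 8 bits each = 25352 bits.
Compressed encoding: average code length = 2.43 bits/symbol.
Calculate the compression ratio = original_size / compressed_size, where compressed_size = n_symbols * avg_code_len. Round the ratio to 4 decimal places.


original_size = n_symbols * orig_bits = 3169 * 8 = 25352 bits
compressed_size = n_symbols * avg_code_len = 3169 * 2.43 = 7700.67 bits
ratio = original_size / compressed_size = 25352 / 7700.67 = 3.2922

Compression ratio = 3.2922


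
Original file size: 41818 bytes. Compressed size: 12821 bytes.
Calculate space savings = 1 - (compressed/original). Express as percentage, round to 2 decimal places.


ratio = compressed/original = 12821/41818 = 0.30659
savings = 1 - ratio = 1 - 0.30659 = 0.69341
as a percentage: 0.69341 * 100 = 69.34%

Space savings = 1 - 12821/41818 = 69.34%


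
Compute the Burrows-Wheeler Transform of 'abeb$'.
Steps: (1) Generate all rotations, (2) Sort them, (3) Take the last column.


Rotations (sorted):
  0: $abeb -> last char: b
  1: abeb$ -> last char: $
  2: b$abe -> last char: e
  3: beb$a -> last char: a
  4: eb$ab -> last char: b


BWT = b$eab


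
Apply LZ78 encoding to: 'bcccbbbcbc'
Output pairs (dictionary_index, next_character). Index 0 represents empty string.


LZ78 encoding steps:
Dictionary: {0: ''}
Step 1: w='' (idx 0), next='b' -> output (0, 'b'), add 'b' as idx 1
Step 2: w='' (idx 0), next='c' -> output (0, 'c'), add 'c' as idx 2
Step 3: w='c' (idx 2), next='c' -> output (2, 'c'), add 'cc' as idx 3
Step 4: w='b' (idx 1), next='b' -> output (1, 'b'), add 'bb' as idx 4
Step 5: w='b' (idx 1), next='c' -> output (1, 'c'), add 'bc' as idx 5
Step 6: w='bc' (idx 5), end of input -> output (5, '')


Encoded: [(0, 'b'), (0, 'c'), (2, 'c'), (1, 'b'), (1, 'c'), (5, '')]


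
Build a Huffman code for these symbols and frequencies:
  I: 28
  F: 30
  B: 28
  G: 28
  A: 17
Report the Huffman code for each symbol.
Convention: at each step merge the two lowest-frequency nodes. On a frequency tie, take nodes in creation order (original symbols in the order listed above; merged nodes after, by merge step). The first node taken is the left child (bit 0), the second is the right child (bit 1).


Huffman tree construction:
Step 1: Merge A(17) + I(28) = 45
Step 2: Merge B(28) + G(28) = 56
Step 3: Merge F(30) + (A+I)(45) = 75
Step 4: Merge (B+G)(56) + (F+(A+I))(75) = 131
Read each symbol's code off the tree from the root (left child = 0, right child = 1).

Codes:
  I: 111 (length 3)
  F: 10 (length 2)
  B: 00 (length 2)
  G: 01 (length 2)
  A: 110 (length 3)
Average code length: 307/131 = 2.3435 bits/symbol


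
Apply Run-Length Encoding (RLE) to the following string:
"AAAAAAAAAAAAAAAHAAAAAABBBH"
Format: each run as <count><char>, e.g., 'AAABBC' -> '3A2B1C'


Scanning runs left to right:
  i=0: run of 'A' x 15 -> '15A'
  i=15: run of 'H' x 1 -> '1H'
  i=16: run of 'A' x 6 -> '6A'
  i=22: run of 'B' x 3 -> '3B'
  i=25: run of 'H' x 1 -> '1H'

RLE = 15A1H6A3B1H


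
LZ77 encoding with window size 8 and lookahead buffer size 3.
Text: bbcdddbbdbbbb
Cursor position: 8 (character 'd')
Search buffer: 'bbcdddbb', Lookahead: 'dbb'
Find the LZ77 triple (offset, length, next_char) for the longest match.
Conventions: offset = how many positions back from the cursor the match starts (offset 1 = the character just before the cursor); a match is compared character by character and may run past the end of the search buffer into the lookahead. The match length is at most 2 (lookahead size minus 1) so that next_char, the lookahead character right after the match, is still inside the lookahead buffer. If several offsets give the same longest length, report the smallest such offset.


Try each offset into the search buffer:
  offset=1 (pos 7, char 'b'): match length 0
  offset=2 (pos 6, char 'b'): match length 0
  offset=3 (pos 5, char 'd'): match length 2
  offset=4 (pos 4, char 'd'): match length 1
  offset=5 (pos 3, char 'd'): match length 1
  offset=6 (pos 2, char 'c'): match length 0
  offset=7 (pos 1, char 'b'): match length 0
  offset=8 (pos 0, char 'b'): match length 0
Longest match has length 2 at offset 3.
next_char = character at position 8 + 2 = 10 -> 'b'

Best match: offset=3, length=2 (matching 'db' starting at position 5)
LZ77 triple: (3, 2, 'b')


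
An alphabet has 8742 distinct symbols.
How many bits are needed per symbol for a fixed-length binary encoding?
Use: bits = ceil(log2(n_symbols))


log2(8742) = 13.0937
Bracket: 2^13 = 8192 < 8742 <= 2^14 = 16384
So ceil(log2(8742)) = 14

bits = ceil(log2(8742)) = ceil(13.0937) = 14 bits


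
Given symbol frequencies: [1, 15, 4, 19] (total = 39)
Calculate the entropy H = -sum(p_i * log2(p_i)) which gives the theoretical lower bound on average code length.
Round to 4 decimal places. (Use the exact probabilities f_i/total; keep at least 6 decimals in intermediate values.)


Per-symbol terms -p_i * log2(p_i) with p_i = f_i/39:
  p = 1/39 = 0.025641: log2(p) = -5.285402, -p*log2(p) = 0.135523
  p = 15/39 = 0.384615: log2(p) = -1.378512, -p*log2(p) = 0.530197
  p = 4/39 = 0.102564: log2(p) = -3.285402, -p*log2(p) = 0.336964
  p = 19/39 = 0.487179: log2(p) = -1.037475, -p*log2(p) = 0.505436
H = 0.135523 + 0.530197 + 0.336964 + 0.505436 = 1.508120

H = 1.5081 bits/symbol
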